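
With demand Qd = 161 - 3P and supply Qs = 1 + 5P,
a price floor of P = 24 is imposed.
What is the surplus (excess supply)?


At P = 24:
Qd = 161 - 3*24 = 89
Qs = 1 + 5*24 = 121
Surplus = Qs - Qd = 121 - 89 = 32

32


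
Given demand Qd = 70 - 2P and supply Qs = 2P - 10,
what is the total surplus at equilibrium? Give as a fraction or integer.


Find equilibrium: 70 - 2P = 2P - 10
70 + 10 = 4P
P* = 80/4 = 20
Q* = 2*20 - 10 = 30
Inverse demand: P = 35 - Q/2, so P_max = 35
Inverse supply: P = 5 + Q/2, so P_min = 5
CS = (1/2) * 30 * (35 - 20) = 225
PS = (1/2) * 30 * (20 - 5) = 225
TS = CS + PS = 225 + 225 = 450

450


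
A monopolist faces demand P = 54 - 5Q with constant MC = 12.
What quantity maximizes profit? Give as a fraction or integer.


TR = P*Q = (54 - 5Q)Q = 54Q - 5Q^2
MR = dTR/dQ = 54 - 10Q
Set MR = MC:
54 - 10Q = 12
42 = 10Q
Q* = 42/10 = 21/5

21/5


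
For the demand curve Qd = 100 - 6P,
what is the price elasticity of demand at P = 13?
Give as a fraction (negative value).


dQ/dP = -6
At P = 13: Q = 100 - 6*13 = 22
E = (dQ/dP)(P/Q) = (-6)(13/22) = -39/11

-39/11


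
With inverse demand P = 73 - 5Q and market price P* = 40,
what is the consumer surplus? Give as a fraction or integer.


Maximum willingness to pay (at Q=0): P_max = 73
Quantity demanded at P* = 40:
Q* = (73 - 40)/5 = 33/5
CS = (1/2) * Q* * (P_max - P*)
CS = (1/2) * 33/5 * (73 - 40)
CS = (1/2) * 33/5 * 33 = 1089/10

1089/10


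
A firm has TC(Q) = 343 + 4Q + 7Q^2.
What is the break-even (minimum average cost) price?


AC(Q) = 343/Q + 4 + 7Q
To minimize: dAC/dQ = -343/Q^2 + 7 = 0
Q^2 = 343/7 = 49
Q* = 7
Min AC = 343/7 + 4 + 7*7
Min AC = 49 + 4 + 49 = 102

102


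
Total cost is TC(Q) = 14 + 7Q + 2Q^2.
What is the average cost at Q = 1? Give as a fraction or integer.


TC(1) = 14 + 7*1 + 2*1^2
TC(1) = 14 + 7 + 2 = 23
AC = TC/Q = 23/1 = 23

23


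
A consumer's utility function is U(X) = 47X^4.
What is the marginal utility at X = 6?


MU = dU/dX = 47*4*X^(4-1)
MU = 188*X^3
At X = 6:
MU = 188 * 6^3
MU = 188 * 216 = 40608

40608


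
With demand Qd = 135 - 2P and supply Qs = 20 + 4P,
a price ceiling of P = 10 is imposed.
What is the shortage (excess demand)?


At P = 10:
Qd = 135 - 2*10 = 115
Qs = 20 + 4*10 = 60
Shortage = Qd - Qs = 115 - 60 = 55

55


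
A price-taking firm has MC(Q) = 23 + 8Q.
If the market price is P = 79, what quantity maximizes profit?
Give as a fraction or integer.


In perfect competition, profit is maximized where P = MC.
79 = 23 + 8Q
56 = 8Q
Q* = 56/8 = 7

7


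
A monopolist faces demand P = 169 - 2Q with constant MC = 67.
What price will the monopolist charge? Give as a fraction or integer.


MR = 169 - 4Q
Set MR = MC: 169 - 4Q = 67
Q* = 51/2
Substitute into demand:
P* = 169 - 2*51/2 = 118

118


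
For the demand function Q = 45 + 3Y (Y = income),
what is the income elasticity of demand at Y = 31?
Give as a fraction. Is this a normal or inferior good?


dQ/dY = 3
At Y = 31: Q = 45 + 3*31 = 138
Ey = (dQ/dY)(Y/Q) = 3 * 31 / 138 = 31/46
Since Ey > 0, this is a normal good.

31/46 (normal good)


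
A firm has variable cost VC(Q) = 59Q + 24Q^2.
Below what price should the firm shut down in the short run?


AVC(Q) = VC(Q)/Q = 59 + 24Q
AVC is increasing in Q, so minimum AVC is at Q -> 0+.
Min AVC = 59
The firm should shut down if P < 59.

59


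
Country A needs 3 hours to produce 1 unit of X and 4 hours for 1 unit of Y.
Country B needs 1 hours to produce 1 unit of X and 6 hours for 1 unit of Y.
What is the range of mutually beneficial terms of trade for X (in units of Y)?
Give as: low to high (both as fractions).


Opportunity cost of X for Country A = hours_X / hours_Y = 3/4 = 3/4 units of Y
Opportunity cost of X for Country B = hours_X / hours_Y = 1/6 = 1/6 units of Y
Terms of trade must be between the two opportunity costs.
Range: 1/6 to 3/4

1/6 to 3/4


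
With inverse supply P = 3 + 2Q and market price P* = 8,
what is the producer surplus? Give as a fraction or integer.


Minimum supply price (at Q=0): P_min = 3
Quantity supplied at P* = 8:
Q* = (8 - 3)/2 = 5/2
PS = (1/2) * Q* * (P* - P_min)
PS = (1/2) * 5/2 * (8 - 3)
PS = (1/2) * 5/2 * 5 = 25/4

25/4


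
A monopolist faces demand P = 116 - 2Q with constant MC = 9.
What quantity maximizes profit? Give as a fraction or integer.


TR = P*Q = (116 - 2Q)Q = 116Q - 2Q^2
MR = dTR/dQ = 116 - 4Q
Set MR = MC:
116 - 4Q = 9
107 = 4Q
Q* = 107/4 = 107/4

107/4


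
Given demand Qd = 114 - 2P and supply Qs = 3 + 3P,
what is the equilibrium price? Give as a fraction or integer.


At equilibrium, Qd = Qs.
114 - 2P = 3 + 3P
114 - 3 = 2P + 3P
111 = 5P
P* = 111/5 = 111/5

111/5


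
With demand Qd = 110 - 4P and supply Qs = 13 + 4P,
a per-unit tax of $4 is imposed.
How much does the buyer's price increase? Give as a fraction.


With a per-unit tax, the buyer's price increase depends on relative slopes.
Supply slope: d = 4, Demand slope: b = 4
Buyer's price increase = d * tax / (b + d)
= 4 * 4 / (4 + 4)
= 16 / 8 = 2

2


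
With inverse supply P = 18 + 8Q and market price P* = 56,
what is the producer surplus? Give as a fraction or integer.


Minimum supply price (at Q=0): P_min = 18
Quantity supplied at P* = 56:
Q* = (56 - 18)/8 = 19/4
PS = (1/2) * Q* * (P* - P_min)
PS = (1/2) * 19/4 * (56 - 18)
PS = (1/2) * 19/4 * 38 = 361/4

361/4


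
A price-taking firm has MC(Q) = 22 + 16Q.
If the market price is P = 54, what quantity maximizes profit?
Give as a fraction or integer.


In perfect competition, profit is maximized where P = MC.
54 = 22 + 16Q
32 = 16Q
Q* = 32/16 = 2

2


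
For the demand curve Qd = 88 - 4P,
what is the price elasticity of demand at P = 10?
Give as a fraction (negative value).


dQ/dP = -4
At P = 10: Q = 88 - 4*10 = 48
E = (dQ/dP)(P/Q) = (-4)(10/48) = -5/6

-5/6


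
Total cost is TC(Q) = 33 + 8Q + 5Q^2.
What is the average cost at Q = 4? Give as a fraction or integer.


TC(4) = 33 + 8*4 + 5*4^2
TC(4) = 33 + 32 + 80 = 145
AC = TC/Q = 145/4 = 145/4

145/4


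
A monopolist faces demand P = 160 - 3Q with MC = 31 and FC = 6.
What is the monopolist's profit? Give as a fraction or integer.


MR = MC: 160 - 6Q = 31
Q* = 43/2
P* = 160 - 3*43/2 = 191/2
Profit = (P* - MC)*Q* - FC
= (191/2 - 31)*43/2 - 6
= 129/2*43/2 - 6
= 5547/4 - 6 = 5523/4

5523/4


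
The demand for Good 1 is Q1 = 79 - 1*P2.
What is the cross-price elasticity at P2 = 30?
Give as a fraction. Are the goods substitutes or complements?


dQ1/dP2 = -1
At P2 = 30: Q1 = 79 - 1*30 = 49
Exy = (dQ1/dP2)(P2/Q1) = -1 * 30 / 49 = -30/49
Since Exy < 0, the goods are complements.

-30/49 (complements)


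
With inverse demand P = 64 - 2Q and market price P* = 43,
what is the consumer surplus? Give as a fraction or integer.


Maximum willingness to pay (at Q=0): P_max = 64
Quantity demanded at P* = 43:
Q* = (64 - 43)/2 = 21/2
CS = (1/2) * Q* * (P_max - P*)
CS = (1/2) * 21/2 * (64 - 43)
CS = (1/2) * 21/2 * 21 = 441/4

441/4


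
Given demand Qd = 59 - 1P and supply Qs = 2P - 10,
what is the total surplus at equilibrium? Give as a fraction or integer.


Find equilibrium: 59 - 1P = 2P - 10
59 + 10 = 3P
P* = 69/3 = 23
Q* = 2*23 - 10 = 36
Inverse demand: P = 59 - Q/1, so P_max = 59
Inverse supply: P = 5 + Q/2, so P_min = 5
CS = (1/2) * 36 * (59 - 23) = 648
PS = (1/2) * 36 * (23 - 5) = 324
TS = CS + PS = 648 + 324 = 972

972


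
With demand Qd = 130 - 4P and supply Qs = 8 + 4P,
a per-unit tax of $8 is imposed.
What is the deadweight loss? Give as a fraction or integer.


Pre-tax equilibrium quantity: Q* = 69
Post-tax equilibrium quantity: Q_tax = 53
Reduction in quantity: Q* - Q_tax = 16
DWL = (1/2) * tax * (Q* - Q_tax)
DWL = (1/2) * 8 * 16 = 64

64


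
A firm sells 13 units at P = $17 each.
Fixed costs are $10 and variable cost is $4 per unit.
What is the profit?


Total Revenue = P * Q = 17 * 13 = $221
Total Cost = FC + VC*Q = 10 + 4*13 = $62
Profit = TR - TC = 221 - 62 = $159

$159


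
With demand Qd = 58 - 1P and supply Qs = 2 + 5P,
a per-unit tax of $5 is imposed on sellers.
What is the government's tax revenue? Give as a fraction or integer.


With tax on sellers, new supply: Qs' = 2 + 5(P - 5)
= 5P - 23
New equilibrium quantity:
Q_new = 89/2
Tax revenue = tax * Q_new = 5 * 89/2 = 445/2

445/2


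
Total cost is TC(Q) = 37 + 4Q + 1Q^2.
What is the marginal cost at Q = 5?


MC = dTC/dQ = 4 + 2*1*Q
At Q = 5:
MC = 4 + 2*5
MC = 4 + 10 = 14

14


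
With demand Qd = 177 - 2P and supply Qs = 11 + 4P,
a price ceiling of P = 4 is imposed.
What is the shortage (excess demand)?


At P = 4:
Qd = 177 - 2*4 = 169
Qs = 11 + 4*4 = 27
Shortage = Qd - Qs = 169 - 27 = 142

142


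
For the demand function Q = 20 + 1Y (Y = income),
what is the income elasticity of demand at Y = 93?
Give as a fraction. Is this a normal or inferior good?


dQ/dY = 1
At Y = 93: Q = 20 + 1*93 = 113
Ey = (dQ/dY)(Y/Q) = 1 * 93 / 113 = 93/113
Since Ey > 0, this is a normal good.

93/113 (normal good)


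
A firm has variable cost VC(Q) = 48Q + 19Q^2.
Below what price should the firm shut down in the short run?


AVC(Q) = VC(Q)/Q = 48 + 19Q
AVC is increasing in Q, so minimum AVC is at Q -> 0+.
Min AVC = 48
The firm should shut down if P < 48.

48


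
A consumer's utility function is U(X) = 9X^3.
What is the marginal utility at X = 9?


MU = dU/dX = 9*3*X^(3-1)
MU = 27*X^2
At X = 9:
MU = 27 * 9^2
MU = 27 * 81 = 2187

2187


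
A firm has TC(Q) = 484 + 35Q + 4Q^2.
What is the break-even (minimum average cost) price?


AC(Q) = 484/Q + 35 + 4Q
To minimize: dAC/dQ = -484/Q^2 + 4 = 0
Q^2 = 484/4 = 121
Q* = 11
Min AC = 484/11 + 35 + 4*11
Min AC = 44 + 35 + 44 = 123

123


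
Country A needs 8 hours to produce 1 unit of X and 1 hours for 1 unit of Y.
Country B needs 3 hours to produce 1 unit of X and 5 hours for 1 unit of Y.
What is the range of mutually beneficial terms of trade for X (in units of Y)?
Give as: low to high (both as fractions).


Opportunity cost of X for Country A = hours_X / hours_Y = 8/1 = 8 units of Y
Opportunity cost of X for Country B = hours_X / hours_Y = 3/5 = 3/5 units of Y
Terms of trade must be between the two opportunity costs.
Range: 3/5 to 8

3/5 to 8


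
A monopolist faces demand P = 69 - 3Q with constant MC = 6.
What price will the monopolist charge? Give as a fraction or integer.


MR = 69 - 6Q
Set MR = MC: 69 - 6Q = 6
Q* = 21/2
Substitute into demand:
P* = 69 - 3*21/2 = 75/2

75/2


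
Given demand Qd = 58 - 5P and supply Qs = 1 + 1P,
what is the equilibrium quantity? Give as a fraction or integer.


First find equilibrium price:
58 - 5P = 1 + 1P
P* = 57/6 = 19/2
Then substitute into demand:
Q* = 58 - 5 * 19/2 = 21/2

21/2


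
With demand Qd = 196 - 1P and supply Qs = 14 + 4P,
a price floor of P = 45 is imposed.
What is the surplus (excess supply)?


At P = 45:
Qd = 196 - 1*45 = 151
Qs = 14 + 4*45 = 194
Surplus = Qs - Qd = 194 - 151 = 43

43


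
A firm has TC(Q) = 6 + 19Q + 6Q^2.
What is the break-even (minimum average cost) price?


AC(Q) = 6/Q + 19 + 6Q
To minimize: dAC/dQ = -6/Q^2 + 6 = 0
Q^2 = 6/6 = 1
Q* = 1
Min AC = 6/1 + 19 + 6*1
Min AC = 6 + 19 + 6 = 31

31


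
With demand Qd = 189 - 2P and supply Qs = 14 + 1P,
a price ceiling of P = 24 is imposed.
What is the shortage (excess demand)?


At P = 24:
Qd = 189 - 2*24 = 141
Qs = 14 + 1*24 = 38
Shortage = Qd - Qs = 141 - 38 = 103

103


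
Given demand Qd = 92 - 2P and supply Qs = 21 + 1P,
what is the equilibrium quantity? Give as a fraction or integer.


First find equilibrium price:
92 - 2P = 21 + 1P
P* = 71/3 = 71/3
Then substitute into demand:
Q* = 92 - 2 * 71/3 = 134/3

134/3


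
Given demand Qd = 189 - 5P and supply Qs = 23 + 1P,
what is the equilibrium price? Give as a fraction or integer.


At equilibrium, Qd = Qs.
189 - 5P = 23 + 1P
189 - 23 = 5P + 1P
166 = 6P
P* = 166/6 = 83/3

83/3


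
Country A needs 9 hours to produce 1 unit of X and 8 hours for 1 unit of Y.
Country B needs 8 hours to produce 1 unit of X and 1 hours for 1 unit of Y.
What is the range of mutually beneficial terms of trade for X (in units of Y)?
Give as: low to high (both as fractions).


Opportunity cost of X for Country A = hours_X / hours_Y = 9/8 = 9/8 units of Y
Opportunity cost of X for Country B = hours_X / hours_Y = 8/1 = 8 units of Y
Terms of trade must be between the two opportunity costs.
Range: 9/8 to 8

9/8 to 8


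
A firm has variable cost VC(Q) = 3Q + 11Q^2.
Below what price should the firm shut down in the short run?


AVC(Q) = VC(Q)/Q = 3 + 11Q
AVC is increasing in Q, so minimum AVC is at Q -> 0+.
Min AVC = 3
The firm should shut down if P < 3.

3


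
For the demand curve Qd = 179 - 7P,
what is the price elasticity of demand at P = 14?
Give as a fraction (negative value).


dQ/dP = -7
At P = 14: Q = 179 - 7*14 = 81
E = (dQ/dP)(P/Q) = (-7)(14/81) = -98/81

-98/81


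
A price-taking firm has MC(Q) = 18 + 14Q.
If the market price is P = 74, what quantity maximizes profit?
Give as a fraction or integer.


In perfect competition, profit is maximized where P = MC.
74 = 18 + 14Q
56 = 14Q
Q* = 56/14 = 4

4


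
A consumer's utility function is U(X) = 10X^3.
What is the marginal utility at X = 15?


MU = dU/dX = 10*3*X^(3-1)
MU = 30*X^2
At X = 15:
MU = 30 * 15^2
MU = 30 * 225 = 6750

6750


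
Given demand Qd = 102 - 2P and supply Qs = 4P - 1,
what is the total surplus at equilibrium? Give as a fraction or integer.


Find equilibrium: 102 - 2P = 4P - 1
102 + 1 = 6P
P* = 103/6 = 103/6
Q* = 4*103/6 - 1 = 203/3
Inverse demand: P = 51 - Q/2, so P_max = 51
Inverse supply: P = 1/4 + Q/4, so P_min = 1/4
CS = (1/2) * 203/3 * (51 - 103/6) = 41209/36
PS = (1/2) * 203/3 * (103/6 - 1/4) = 41209/72
TS = CS + PS = 41209/36 + 41209/72 = 41209/24

41209/24


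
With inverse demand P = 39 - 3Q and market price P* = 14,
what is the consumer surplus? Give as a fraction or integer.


Maximum willingness to pay (at Q=0): P_max = 39
Quantity demanded at P* = 14:
Q* = (39 - 14)/3 = 25/3
CS = (1/2) * Q* * (P_max - P*)
CS = (1/2) * 25/3 * (39 - 14)
CS = (1/2) * 25/3 * 25 = 625/6

625/6


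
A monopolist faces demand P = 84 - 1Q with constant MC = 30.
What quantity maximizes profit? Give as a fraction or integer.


TR = P*Q = (84 - 1Q)Q = 84Q - 1Q^2
MR = dTR/dQ = 84 - 2Q
Set MR = MC:
84 - 2Q = 30
54 = 2Q
Q* = 54/2 = 27

27


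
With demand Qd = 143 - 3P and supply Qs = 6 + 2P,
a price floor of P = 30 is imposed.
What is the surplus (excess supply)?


At P = 30:
Qd = 143 - 3*30 = 53
Qs = 6 + 2*30 = 66
Surplus = Qs - Qd = 66 - 53 = 13

13


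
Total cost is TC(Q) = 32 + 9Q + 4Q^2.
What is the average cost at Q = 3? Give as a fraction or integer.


TC(3) = 32 + 9*3 + 4*3^2
TC(3) = 32 + 27 + 36 = 95
AC = TC/Q = 95/3 = 95/3

95/3


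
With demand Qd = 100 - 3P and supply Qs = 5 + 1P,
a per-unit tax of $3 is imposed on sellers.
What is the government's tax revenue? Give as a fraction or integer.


With tax on sellers, new supply: Qs' = 5 + 1(P - 3)
= 2 + 1P
New equilibrium quantity:
Q_new = 53/2
Tax revenue = tax * Q_new = 3 * 53/2 = 159/2

159/2


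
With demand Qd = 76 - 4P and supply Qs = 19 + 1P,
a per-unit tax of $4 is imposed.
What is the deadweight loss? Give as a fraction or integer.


Pre-tax equilibrium quantity: Q* = 152/5
Post-tax equilibrium quantity: Q_tax = 136/5
Reduction in quantity: Q* - Q_tax = 16/5
DWL = (1/2) * tax * (Q* - Q_tax)
DWL = (1/2) * 4 * 16/5 = 32/5

32/5


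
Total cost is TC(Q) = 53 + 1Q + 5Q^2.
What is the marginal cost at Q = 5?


MC = dTC/dQ = 1 + 2*5*Q
At Q = 5:
MC = 1 + 10*5
MC = 1 + 50 = 51

51


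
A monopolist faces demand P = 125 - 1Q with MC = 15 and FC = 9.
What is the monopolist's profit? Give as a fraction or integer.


MR = MC: 125 - 2Q = 15
Q* = 55
P* = 125 - 1*55 = 70
Profit = (P* - MC)*Q* - FC
= (70 - 15)*55 - 9
= 55*55 - 9
= 3025 - 9 = 3016

3016


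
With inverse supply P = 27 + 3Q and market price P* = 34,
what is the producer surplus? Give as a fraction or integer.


Minimum supply price (at Q=0): P_min = 27
Quantity supplied at P* = 34:
Q* = (34 - 27)/3 = 7/3
PS = (1/2) * Q* * (P* - P_min)
PS = (1/2) * 7/3 * (34 - 27)
PS = (1/2) * 7/3 * 7 = 49/6

49/6


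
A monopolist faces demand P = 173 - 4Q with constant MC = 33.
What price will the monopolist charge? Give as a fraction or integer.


MR = 173 - 8Q
Set MR = MC: 173 - 8Q = 33
Q* = 35/2
Substitute into demand:
P* = 173 - 4*35/2 = 103

103


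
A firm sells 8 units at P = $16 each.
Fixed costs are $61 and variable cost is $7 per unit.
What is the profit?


Total Revenue = P * Q = 16 * 8 = $128
Total Cost = FC + VC*Q = 61 + 7*8 = $117
Profit = TR - TC = 128 - 117 = $11

$11


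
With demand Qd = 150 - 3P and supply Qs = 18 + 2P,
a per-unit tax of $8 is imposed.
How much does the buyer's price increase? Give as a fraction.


With a per-unit tax, the buyer's price increase depends on relative slopes.
Supply slope: d = 2, Demand slope: b = 3
Buyer's price increase = d * tax / (b + d)
= 2 * 8 / (3 + 2)
= 16 / 5 = 16/5

16/5


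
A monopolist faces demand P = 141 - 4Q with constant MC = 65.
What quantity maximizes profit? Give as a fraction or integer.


TR = P*Q = (141 - 4Q)Q = 141Q - 4Q^2
MR = dTR/dQ = 141 - 8Q
Set MR = MC:
141 - 8Q = 65
76 = 8Q
Q* = 76/8 = 19/2

19/2


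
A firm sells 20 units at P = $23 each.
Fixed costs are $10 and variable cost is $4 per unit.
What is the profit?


Total Revenue = P * Q = 23 * 20 = $460
Total Cost = FC + VC*Q = 10 + 4*20 = $90
Profit = TR - TC = 460 - 90 = $370

$370


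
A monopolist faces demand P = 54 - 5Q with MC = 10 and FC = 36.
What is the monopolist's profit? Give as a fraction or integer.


MR = MC: 54 - 10Q = 10
Q* = 22/5
P* = 54 - 5*22/5 = 32
Profit = (P* - MC)*Q* - FC
= (32 - 10)*22/5 - 36
= 22*22/5 - 36
= 484/5 - 36 = 304/5

304/5


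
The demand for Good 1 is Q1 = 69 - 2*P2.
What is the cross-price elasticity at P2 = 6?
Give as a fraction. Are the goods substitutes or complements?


dQ1/dP2 = -2
At P2 = 6: Q1 = 69 - 2*6 = 57
Exy = (dQ1/dP2)(P2/Q1) = -2 * 6 / 57 = -4/19
Since Exy < 0, the goods are complements.

-4/19 (complements)


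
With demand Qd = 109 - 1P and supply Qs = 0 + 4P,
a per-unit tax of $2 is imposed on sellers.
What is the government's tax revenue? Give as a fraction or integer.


With tax on sellers, new supply: Qs' = 0 + 4(P - 2)
= 4P - 8
New equilibrium quantity:
Q_new = 428/5
Tax revenue = tax * Q_new = 2 * 428/5 = 856/5

856/5


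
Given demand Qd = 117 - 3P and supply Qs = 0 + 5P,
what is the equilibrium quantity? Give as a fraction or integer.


First find equilibrium price:
117 - 3P = 0 + 5P
P* = 117/8 = 117/8
Then substitute into demand:
Q* = 117 - 3 * 117/8 = 585/8

585/8


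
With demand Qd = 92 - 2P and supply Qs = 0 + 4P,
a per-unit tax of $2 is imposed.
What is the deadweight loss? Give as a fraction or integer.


Pre-tax equilibrium quantity: Q* = 184/3
Post-tax equilibrium quantity: Q_tax = 176/3
Reduction in quantity: Q* - Q_tax = 8/3
DWL = (1/2) * tax * (Q* - Q_tax)
DWL = (1/2) * 2 * 8/3 = 8/3

8/3


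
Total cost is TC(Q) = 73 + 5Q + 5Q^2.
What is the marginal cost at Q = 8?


MC = dTC/dQ = 5 + 2*5*Q
At Q = 8:
MC = 5 + 10*8
MC = 5 + 80 = 85

85


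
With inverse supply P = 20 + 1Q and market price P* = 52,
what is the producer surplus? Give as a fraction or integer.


Minimum supply price (at Q=0): P_min = 20
Quantity supplied at P* = 52:
Q* = (52 - 20)/1 = 32
PS = (1/2) * Q* * (P* - P_min)
PS = (1/2) * 32 * (52 - 20)
PS = (1/2) * 32 * 32 = 512

512


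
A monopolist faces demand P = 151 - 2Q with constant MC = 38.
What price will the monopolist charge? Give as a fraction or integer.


MR = 151 - 4Q
Set MR = MC: 151 - 4Q = 38
Q* = 113/4
Substitute into demand:
P* = 151 - 2*113/4 = 189/2

189/2


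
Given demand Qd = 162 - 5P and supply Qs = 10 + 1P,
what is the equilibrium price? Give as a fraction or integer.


At equilibrium, Qd = Qs.
162 - 5P = 10 + 1P
162 - 10 = 5P + 1P
152 = 6P
P* = 152/6 = 76/3

76/3


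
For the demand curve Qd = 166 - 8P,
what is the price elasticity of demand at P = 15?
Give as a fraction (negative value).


dQ/dP = -8
At P = 15: Q = 166 - 8*15 = 46
E = (dQ/dP)(P/Q) = (-8)(15/46) = -60/23

-60/23


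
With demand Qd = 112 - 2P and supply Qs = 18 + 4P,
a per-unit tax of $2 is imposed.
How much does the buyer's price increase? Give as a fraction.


With a per-unit tax, the buyer's price increase depends on relative slopes.
Supply slope: d = 4, Demand slope: b = 2
Buyer's price increase = d * tax / (b + d)
= 4 * 2 / (2 + 4)
= 8 / 6 = 4/3

4/3


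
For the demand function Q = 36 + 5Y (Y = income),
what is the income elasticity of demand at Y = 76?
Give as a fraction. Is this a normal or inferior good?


dQ/dY = 5
At Y = 76: Q = 36 + 5*76 = 416
Ey = (dQ/dY)(Y/Q) = 5 * 76 / 416 = 95/104
Since Ey > 0, this is a normal good.

95/104 (normal good)


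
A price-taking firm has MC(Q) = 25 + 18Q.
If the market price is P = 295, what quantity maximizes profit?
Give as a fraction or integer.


In perfect competition, profit is maximized where P = MC.
295 = 25 + 18Q
270 = 18Q
Q* = 270/18 = 15

15


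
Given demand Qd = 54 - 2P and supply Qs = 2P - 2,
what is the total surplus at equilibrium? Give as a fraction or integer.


Find equilibrium: 54 - 2P = 2P - 2
54 + 2 = 4P
P* = 56/4 = 14
Q* = 2*14 - 2 = 26
Inverse demand: P = 27 - Q/2, so P_max = 27
Inverse supply: P = 1 + Q/2, so P_min = 1
CS = (1/2) * 26 * (27 - 14) = 169
PS = (1/2) * 26 * (14 - 1) = 169
TS = CS + PS = 169 + 169 = 338

338


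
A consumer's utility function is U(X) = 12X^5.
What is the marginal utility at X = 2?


MU = dU/dX = 12*5*X^(5-1)
MU = 60*X^4
At X = 2:
MU = 60 * 2^4
MU = 60 * 16 = 960

960


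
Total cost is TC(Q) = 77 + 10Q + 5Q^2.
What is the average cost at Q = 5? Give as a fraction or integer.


TC(5) = 77 + 10*5 + 5*5^2
TC(5) = 77 + 50 + 125 = 252
AC = TC/Q = 252/5 = 252/5

252/5


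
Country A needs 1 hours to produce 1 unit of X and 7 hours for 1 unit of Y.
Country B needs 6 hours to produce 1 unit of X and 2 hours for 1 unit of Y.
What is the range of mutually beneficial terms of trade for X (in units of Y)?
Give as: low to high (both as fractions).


Opportunity cost of X for Country A = hours_X / hours_Y = 1/7 = 1/7 units of Y
Opportunity cost of X for Country B = hours_X / hours_Y = 6/2 = 3 units of Y
Terms of trade must be between the two opportunity costs.
Range: 1/7 to 3

1/7 to 3


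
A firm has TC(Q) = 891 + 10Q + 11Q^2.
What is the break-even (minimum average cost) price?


AC(Q) = 891/Q + 10 + 11Q
To minimize: dAC/dQ = -891/Q^2 + 11 = 0
Q^2 = 891/11 = 81
Q* = 9
Min AC = 891/9 + 10 + 11*9
Min AC = 99 + 10 + 99 = 208

208


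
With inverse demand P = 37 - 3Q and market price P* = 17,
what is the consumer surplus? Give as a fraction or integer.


Maximum willingness to pay (at Q=0): P_max = 37
Quantity demanded at P* = 17:
Q* = (37 - 17)/3 = 20/3
CS = (1/2) * Q* * (P_max - P*)
CS = (1/2) * 20/3 * (37 - 17)
CS = (1/2) * 20/3 * 20 = 200/3

200/3


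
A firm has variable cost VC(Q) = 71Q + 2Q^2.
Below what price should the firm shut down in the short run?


AVC(Q) = VC(Q)/Q = 71 + 2Q
AVC is increasing in Q, so minimum AVC is at Q -> 0+.
Min AVC = 71
The firm should shut down if P < 71.

71


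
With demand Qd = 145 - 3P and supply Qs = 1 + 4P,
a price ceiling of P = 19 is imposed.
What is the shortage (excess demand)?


At P = 19:
Qd = 145 - 3*19 = 88
Qs = 1 + 4*19 = 77
Shortage = Qd - Qs = 88 - 77 = 11

11


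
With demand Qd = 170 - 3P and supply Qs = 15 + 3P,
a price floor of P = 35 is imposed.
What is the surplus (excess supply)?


At P = 35:
Qd = 170 - 3*35 = 65
Qs = 15 + 3*35 = 120
Surplus = Qs - Qd = 120 - 65 = 55

55


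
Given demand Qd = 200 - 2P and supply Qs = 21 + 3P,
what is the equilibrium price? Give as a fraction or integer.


At equilibrium, Qd = Qs.
200 - 2P = 21 + 3P
200 - 21 = 2P + 3P
179 = 5P
P* = 179/5 = 179/5

179/5


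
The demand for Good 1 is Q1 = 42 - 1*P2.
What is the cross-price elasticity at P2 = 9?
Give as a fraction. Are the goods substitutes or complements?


dQ1/dP2 = -1
At P2 = 9: Q1 = 42 - 1*9 = 33
Exy = (dQ1/dP2)(P2/Q1) = -1 * 9 / 33 = -3/11
Since Exy < 0, the goods are complements.

-3/11 (complements)


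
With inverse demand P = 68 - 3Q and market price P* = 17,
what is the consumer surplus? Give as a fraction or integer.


Maximum willingness to pay (at Q=0): P_max = 68
Quantity demanded at P* = 17:
Q* = (68 - 17)/3 = 17
CS = (1/2) * Q* * (P_max - P*)
CS = (1/2) * 17 * (68 - 17)
CS = (1/2) * 17 * 51 = 867/2

867/2


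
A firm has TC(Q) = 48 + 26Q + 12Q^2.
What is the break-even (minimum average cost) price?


AC(Q) = 48/Q + 26 + 12Q
To minimize: dAC/dQ = -48/Q^2 + 12 = 0
Q^2 = 48/12 = 4
Q* = 2
Min AC = 48/2 + 26 + 12*2
Min AC = 24 + 26 + 24 = 74

74


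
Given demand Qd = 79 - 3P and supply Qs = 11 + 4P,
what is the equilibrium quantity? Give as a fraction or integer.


First find equilibrium price:
79 - 3P = 11 + 4P
P* = 68/7 = 68/7
Then substitute into demand:
Q* = 79 - 3 * 68/7 = 349/7

349/7


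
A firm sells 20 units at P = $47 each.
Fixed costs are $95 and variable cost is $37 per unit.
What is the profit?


Total Revenue = P * Q = 47 * 20 = $940
Total Cost = FC + VC*Q = 95 + 37*20 = $835
Profit = TR - TC = 940 - 835 = $105

$105


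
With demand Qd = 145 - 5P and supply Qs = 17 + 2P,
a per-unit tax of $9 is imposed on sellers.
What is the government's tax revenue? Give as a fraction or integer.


With tax on sellers, new supply: Qs' = 17 + 2(P - 9)
= 2P - 1
New equilibrium quantity:
Q_new = 285/7
Tax revenue = tax * Q_new = 9 * 285/7 = 2565/7

2565/7


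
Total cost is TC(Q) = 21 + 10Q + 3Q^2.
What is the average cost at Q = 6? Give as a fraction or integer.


TC(6) = 21 + 10*6 + 3*6^2
TC(6) = 21 + 60 + 108 = 189
AC = TC/Q = 189/6 = 63/2

63/2


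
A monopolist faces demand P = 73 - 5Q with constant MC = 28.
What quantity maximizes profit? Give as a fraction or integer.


TR = P*Q = (73 - 5Q)Q = 73Q - 5Q^2
MR = dTR/dQ = 73 - 10Q
Set MR = MC:
73 - 10Q = 28
45 = 10Q
Q* = 45/10 = 9/2

9/2


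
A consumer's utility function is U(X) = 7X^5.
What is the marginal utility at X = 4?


MU = dU/dX = 7*5*X^(5-1)
MU = 35*X^4
At X = 4:
MU = 35 * 4^4
MU = 35 * 256 = 8960

8960


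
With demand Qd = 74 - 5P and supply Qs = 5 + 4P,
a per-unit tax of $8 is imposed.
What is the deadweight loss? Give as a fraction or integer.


Pre-tax equilibrium quantity: Q* = 107/3
Post-tax equilibrium quantity: Q_tax = 161/9
Reduction in quantity: Q* - Q_tax = 160/9
DWL = (1/2) * tax * (Q* - Q_tax)
DWL = (1/2) * 8 * 160/9 = 640/9

640/9


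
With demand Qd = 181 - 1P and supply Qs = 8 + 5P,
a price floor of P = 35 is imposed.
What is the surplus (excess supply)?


At P = 35:
Qd = 181 - 1*35 = 146
Qs = 8 + 5*35 = 183
Surplus = Qs - Qd = 183 - 146 = 37

37


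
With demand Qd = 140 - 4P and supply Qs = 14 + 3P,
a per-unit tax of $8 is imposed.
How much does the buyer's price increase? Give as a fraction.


With a per-unit tax, the buyer's price increase depends on relative slopes.
Supply slope: d = 3, Demand slope: b = 4
Buyer's price increase = d * tax / (b + d)
= 3 * 8 / (4 + 3)
= 24 / 7 = 24/7

24/7


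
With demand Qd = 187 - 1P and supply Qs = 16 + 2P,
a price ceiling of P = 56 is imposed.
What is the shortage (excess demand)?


At P = 56:
Qd = 187 - 1*56 = 131
Qs = 16 + 2*56 = 128
Shortage = Qd - Qs = 131 - 128 = 3

3


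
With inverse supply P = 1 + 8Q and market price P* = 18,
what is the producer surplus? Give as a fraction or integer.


Minimum supply price (at Q=0): P_min = 1
Quantity supplied at P* = 18:
Q* = (18 - 1)/8 = 17/8
PS = (1/2) * Q* * (P* - P_min)
PS = (1/2) * 17/8 * (18 - 1)
PS = (1/2) * 17/8 * 17 = 289/16

289/16


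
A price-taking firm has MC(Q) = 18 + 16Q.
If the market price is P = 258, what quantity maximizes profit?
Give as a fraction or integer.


In perfect competition, profit is maximized where P = MC.
258 = 18 + 16Q
240 = 16Q
Q* = 240/16 = 15

15


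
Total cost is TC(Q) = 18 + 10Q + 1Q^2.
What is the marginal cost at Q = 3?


MC = dTC/dQ = 10 + 2*1*Q
At Q = 3:
MC = 10 + 2*3
MC = 10 + 6 = 16

16


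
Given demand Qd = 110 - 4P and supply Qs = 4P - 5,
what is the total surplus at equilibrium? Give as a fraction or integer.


Find equilibrium: 110 - 4P = 4P - 5
110 + 5 = 8P
P* = 115/8 = 115/8
Q* = 4*115/8 - 5 = 105/2
Inverse demand: P = 55/2 - Q/4, so P_max = 55/2
Inverse supply: P = 5/4 + Q/4, so P_min = 5/4
CS = (1/2) * 105/2 * (55/2 - 115/8) = 11025/32
PS = (1/2) * 105/2 * (115/8 - 5/4) = 11025/32
TS = CS + PS = 11025/32 + 11025/32 = 11025/16

11025/16


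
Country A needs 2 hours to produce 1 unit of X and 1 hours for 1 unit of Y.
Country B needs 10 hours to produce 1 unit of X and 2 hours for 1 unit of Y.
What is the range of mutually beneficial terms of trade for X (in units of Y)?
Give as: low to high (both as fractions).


Opportunity cost of X for Country A = hours_X / hours_Y = 2/1 = 2 units of Y
Opportunity cost of X for Country B = hours_X / hours_Y = 10/2 = 5 units of Y
Terms of trade must be between the two opportunity costs.
Range: 2 to 5

2 to 5


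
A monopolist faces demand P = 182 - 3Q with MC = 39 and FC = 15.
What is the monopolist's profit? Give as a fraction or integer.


MR = MC: 182 - 6Q = 39
Q* = 143/6
P* = 182 - 3*143/6 = 221/2
Profit = (P* - MC)*Q* - FC
= (221/2 - 39)*143/6 - 15
= 143/2*143/6 - 15
= 20449/12 - 15 = 20269/12

20269/12


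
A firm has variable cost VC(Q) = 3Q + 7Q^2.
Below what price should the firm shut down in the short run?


AVC(Q) = VC(Q)/Q = 3 + 7Q
AVC is increasing in Q, so minimum AVC is at Q -> 0+.
Min AVC = 3
The firm should shut down if P < 3.

3


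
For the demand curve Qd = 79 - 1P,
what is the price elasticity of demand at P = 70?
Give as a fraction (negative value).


dQ/dP = -1
At P = 70: Q = 79 - 1*70 = 9
E = (dQ/dP)(P/Q) = (-1)(70/9) = -70/9

-70/9


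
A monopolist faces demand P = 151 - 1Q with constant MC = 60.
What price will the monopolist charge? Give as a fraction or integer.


MR = 151 - 2Q
Set MR = MC: 151 - 2Q = 60
Q* = 91/2
Substitute into demand:
P* = 151 - 1*91/2 = 211/2

211/2


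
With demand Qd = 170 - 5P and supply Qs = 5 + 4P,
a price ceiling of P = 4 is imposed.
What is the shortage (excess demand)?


At P = 4:
Qd = 170 - 5*4 = 150
Qs = 5 + 4*4 = 21
Shortage = Qd - Qs = 150 - 21 = 129

129


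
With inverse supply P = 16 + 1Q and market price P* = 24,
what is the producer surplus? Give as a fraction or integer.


Minimum supply price (at Q=0): P_min = 16
Quantity supplied at P* = 24:
Q* = (24 - 16)/1 = 8
PS = (1/2) * Q* * (P* - P_min)
PS = (1/2) * 8 * (24 - 16)
PS = (1/2) * 8 * 8 = 32

32


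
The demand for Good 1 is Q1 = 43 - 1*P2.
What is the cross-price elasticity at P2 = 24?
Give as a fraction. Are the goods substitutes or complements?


dQ1/dP2 = -1
At P2 = 24: Q1 = 43 - 1*24 = 19
Exy = (dQ1/dP2)(P2/Q1) = -1 * 24 / 19 = -24/19
Since Exy < 0, the goods are complements.

-24/19 (complements)


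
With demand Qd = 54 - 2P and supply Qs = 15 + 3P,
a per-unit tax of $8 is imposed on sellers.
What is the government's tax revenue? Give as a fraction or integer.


With tax on sellers, new supply: Qs' = 15 + 3(P - 8)
= 3P - 9
New equilibrium quantity:
Q_new = 144/5
Tax revenue = tax * Q_new = 8 * 144/5 = 1152/5

1152/5


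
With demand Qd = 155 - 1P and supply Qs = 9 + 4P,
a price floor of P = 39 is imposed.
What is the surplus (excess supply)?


At P = 39:
Qd = 155 - 1*39 = 116
Qs = 9 + 4*39 = 165
Surplus = Qs - Qd = 165 - 116 = 49

49


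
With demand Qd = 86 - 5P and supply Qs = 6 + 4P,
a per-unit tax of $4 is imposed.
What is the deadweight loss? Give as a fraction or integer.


Pre-tax equilibrium quantity: Q* = 374/9
Post-tax equilibrium quantity: Q_tax = 98/3
Reduction in quantity: Q* - Q_tax = 80/9
DWL = (1/2) * tax * (Q* - Q_tax)
DWL = (1/2) * 4 * 80/9 = 160/9

160/9


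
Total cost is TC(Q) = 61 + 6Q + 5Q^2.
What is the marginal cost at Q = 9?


MC = dTC/dQ = 6 + 2*5*Q
At Q = 9:
MC = 6 + 10*9
MC = 6 + 90 = 96

96


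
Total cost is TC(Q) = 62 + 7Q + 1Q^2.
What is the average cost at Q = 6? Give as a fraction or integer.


TC(6) = 62 + 7*6 + 1*6^2
TC(6) = 62 + 42 + 36 = 140
AC = TC/Q = 140/6 = 70/3

70/3


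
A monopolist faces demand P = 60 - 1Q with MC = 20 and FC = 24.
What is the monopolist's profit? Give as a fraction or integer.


MR = MC: 60 - 2Q = 20
Q* = 20
P* = 60 - 1*20 = 40
Profit = (P* - MC)*Q* - FC
= (40 - 20)*20 - 24
= 20*20 - 24
= 400 - 24 = 376

376


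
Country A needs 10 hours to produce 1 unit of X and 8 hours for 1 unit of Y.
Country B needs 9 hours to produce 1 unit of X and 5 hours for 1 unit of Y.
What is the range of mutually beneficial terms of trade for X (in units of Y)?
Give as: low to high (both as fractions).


Opportunity cost of X for Country A = hours_X / hours_Y = 10/8 = 5/4 units of Y
Opportunity cost of X for Country B = hours_X / hours_Y = 9/5 = 9/5 units of Y
Terms of trade must be between the two opportunity costs.
Range: 5/4 to 9/5

5/4 to 9/5


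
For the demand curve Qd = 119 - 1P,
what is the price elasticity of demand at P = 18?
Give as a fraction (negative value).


dQ/dP = -1
At P = 18: Q = 119 - 1*18 = 101
E = (dQ/dP)(P/Q) = (-1)(18/101) = -18/101

-18/101


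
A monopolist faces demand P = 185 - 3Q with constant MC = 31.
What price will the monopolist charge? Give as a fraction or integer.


MR = 185 - 6Q
Set MR = MC: 185 - 6Q = 31
Q* = 77/3
Substitute into demand:
P* = 185 - 3*77/3 = 108

108


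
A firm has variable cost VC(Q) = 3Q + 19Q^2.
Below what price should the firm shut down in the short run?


AVC(Q) = VC(Q)/Q = 3 + 19Q
AVC is increasing in Q, so minimum AVC is at Q -> 0+.
Min AVC = 3
The firm should shut down if P < 3.

3


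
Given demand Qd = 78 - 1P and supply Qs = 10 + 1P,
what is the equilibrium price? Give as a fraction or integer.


At equilibrium, Qd = Qs.
78 - 1P = 10 + 1P
78 - 10 = 1P + 1P
68 = 2P
P* = 68/2 = 34

34


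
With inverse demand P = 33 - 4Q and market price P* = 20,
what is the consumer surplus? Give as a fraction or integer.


Maximum willingness to pay (at Q=0): P_max = 33
Quantity demanded at P* = 20:
Q* = (33 - 20)/4 = 13/4
CS = (1/2) * Q* * (P_max - P*)
CS = (1/2) * 13/4 * (33 - 20)
CS = (1/2) * 13/4 * 13 = 169/8

169/8


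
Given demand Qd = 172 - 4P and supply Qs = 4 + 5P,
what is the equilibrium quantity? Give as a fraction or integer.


First find equilibrium price:
172 - 4P = 4 + 5P
P* = 168/9 = 56/3
Then substitute into demand:
Q* = 172 - 4 * 56/3 = 292/3

292/3


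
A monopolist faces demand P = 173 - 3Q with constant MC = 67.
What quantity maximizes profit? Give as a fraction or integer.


TR = P*Q = (173 - 3Q)Q = 173Q - 3Q^2
MR = dTR/dQ = 173 - 6Q
Set MR = MC:
173 - 6Q = 67
106 = 6Q
Q* = 106/6 = 53/3

53/3


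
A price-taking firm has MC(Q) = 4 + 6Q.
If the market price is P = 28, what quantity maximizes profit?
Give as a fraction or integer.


In perfect competition, profit is maximized where P = MC.
28 = 4 + 6Q
24 = 6Q
Q* = 24/6 = 4

4


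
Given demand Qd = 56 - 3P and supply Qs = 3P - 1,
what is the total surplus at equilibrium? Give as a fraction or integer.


Find equilibrium: 56 - 3P = 3P - 1
56 + 1 = 6P
P* = 57/6 = 19/2
Q* = 3*19/2 - 1 = 55/2
Inverse demand: P = 56/3 - Q/3, so P_max = 56/3
Inverse supply: P = 1/3 + Q/3, so P_min = 1/3
CS = (1/2) * 55/2 * (56/3 - 19/2) = 3025/24
PS = (1/2) * 55/2 * (19/2 - 1/3) = 3025/24
TS = CS + PS = 3025/24 + 3025/24 = 3025/12

3025/12


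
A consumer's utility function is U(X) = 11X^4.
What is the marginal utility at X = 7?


MU = dU/dX = 11*4*X^(4-1)
MU = 44*X^3
At X = 7:
MU = 44 * 7^3
MU = 44 * 343 = 15092

15092


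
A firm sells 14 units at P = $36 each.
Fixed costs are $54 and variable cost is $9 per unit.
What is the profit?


Total Revenue = P * Q = 36 * 14 = $504
Total Cost = FC + VC*Q = 54 + 9*14 = $180
Profit = TR - TC = 504 - 180 = $324

$324


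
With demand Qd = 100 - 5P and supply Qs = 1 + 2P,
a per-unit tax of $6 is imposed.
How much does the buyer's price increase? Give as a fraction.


With a per-unit tax, the buyer's price increase depends on relative slopes.
Supply slope: d = 2, Demand slope: b = 5
Buyer's price increase = d * tax / (b + d)
= 2 * 6 / (5 + 2)
= 12 / 7 = 12/7

12/7


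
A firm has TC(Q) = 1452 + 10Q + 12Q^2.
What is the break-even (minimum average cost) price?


AC(Q) = 1452/Q + 10 + 12Q
To minimize: dAC/dQ = -1452/Q^2 + 12 = 0
Q^2 = 1452/12 = 121
Q* = 11
Min AC = 1452/11 + 10 + 12*11
Min AC = 132 + 10 + 132 = 274

274


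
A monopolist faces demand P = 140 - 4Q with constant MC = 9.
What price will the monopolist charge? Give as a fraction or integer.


MR = 140 - 8Q
Set MR = MC: 140 - 8Q = 9
Q* = 131/8
Substitute into demand:
P* = 140 - 4*131/8 = 149/2

149/2


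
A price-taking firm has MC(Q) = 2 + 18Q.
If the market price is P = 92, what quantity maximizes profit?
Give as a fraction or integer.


In perfect competition, profit is maximized where P = MC.
92 = 2 + 18Q
90 = 18Q
Q* = 90/18 = 5

5


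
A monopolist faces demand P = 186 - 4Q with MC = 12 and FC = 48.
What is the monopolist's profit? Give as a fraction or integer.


MR = MC: 186 - 8Q = 12
Q* = 87/4
P* = 186 - 4*87/4 = 99
Profit = (P* - MC)*Q* - FC
= (99 - 12)*87/4 - 48
= 87*87/4 - 48
= 7569/4 - 48 = 7377/4

7377/4


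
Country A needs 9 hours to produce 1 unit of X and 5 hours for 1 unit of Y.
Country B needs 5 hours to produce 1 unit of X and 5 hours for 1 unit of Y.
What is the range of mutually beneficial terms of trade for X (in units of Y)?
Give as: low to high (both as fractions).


Opportunity cost of X for Country A = hours_X / hours_Y = 9/5 = 9/5 units of Y
Opportunity cost of X for Country B = hours_X / hours_Y = 5/5 = 1 units of Y
Terms of trade must be between the two opportunity costs.
Range: 1 to 9/5

1 to 9/5


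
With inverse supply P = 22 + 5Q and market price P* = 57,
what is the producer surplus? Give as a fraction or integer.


Minimum supply price (at Q=0): P_min = 22
Quantity supplied at P* = 57:
Q* = (57 - 22)/5 = 7
PS = (1/2) * Q* * (P* - P_min)
PS = (1/2) * 7 * (57 - 22)
PS = (1/2) * 7 * 35 = 245/2

245/2


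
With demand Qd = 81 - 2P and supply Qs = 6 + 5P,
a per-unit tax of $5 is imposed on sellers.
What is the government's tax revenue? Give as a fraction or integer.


With tax on sellers, new supply: Qs' = 6 + 5(P - 5)
= 5P - 19
New equilibrium quantity:
Q_new = 367/7
Tax revenue = tax * Q_new = 5 * 367/7 = 1835/7

1835/7


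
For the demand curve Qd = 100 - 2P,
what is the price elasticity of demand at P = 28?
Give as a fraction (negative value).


dQ/dP = -2
At P = 28: Q = 100 - 2*28 = 44
E = (dQ/dP)(P/Q) = (-2)(28/44) = -14/11

-14/11


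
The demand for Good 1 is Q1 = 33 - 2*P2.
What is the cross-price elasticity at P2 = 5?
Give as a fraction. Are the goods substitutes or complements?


dQ1/dP2 = -2
At P2 = 5: Q1 = 33 - 2*5 = 23
Exy = (dQ1/dP2)(P2/Q1) = -2 * 5 / 23 = -10/23
Since Exy < 0, the goods are complements.

-10/23 (complements)


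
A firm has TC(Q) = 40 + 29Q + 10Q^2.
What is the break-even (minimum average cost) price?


AC(Q) = 40/Q + 29 + 10Q
To minimize: dAC/dQ = -40/Q^2 + 10 = 0
Q^2 = 40/10 = 4
Q* = 2
Min AC = 40/2 + 29 + 10*2
Min AC = 20 + 29 + 20 = 69

69


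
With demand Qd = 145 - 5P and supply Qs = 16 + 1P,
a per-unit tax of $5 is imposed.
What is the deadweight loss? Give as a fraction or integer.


Pre-tax equilibrium quantity: Q* = 75/2
Post-tax equilibrium quantity: Q_tax = 100/3
Reduction in quantity: Q* - Q_tax = 25/6
DWL = (1/2) * tax * (Q* - Q_tax)
DWL = (1/2) * 5 * 25/6 = 125/12

125/12
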